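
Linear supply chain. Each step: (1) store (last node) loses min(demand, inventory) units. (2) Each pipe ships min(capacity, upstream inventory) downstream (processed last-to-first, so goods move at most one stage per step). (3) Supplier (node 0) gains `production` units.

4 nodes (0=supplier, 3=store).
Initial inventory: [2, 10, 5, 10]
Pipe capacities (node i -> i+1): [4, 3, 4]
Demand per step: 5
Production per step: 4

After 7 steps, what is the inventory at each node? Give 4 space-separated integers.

Step 1: demand=5,sold=5 ship[2->3]=4 ship[1->2]=3 ship[0->1]=2 prod=4 -> inv=[4 9 4 9]
Step 2: demand=5,sold=5 ship[2->3]=4 ship[1->2]=3 ship[0->1]=4 prod=4 -> inv=[4 10 3 8]
Step 3: demand=5,sold=5 ship[2->3]=3 ship[1->2]=3 ship[0->1]=4 prod=4 -> inv=[4 11 3 6]
Step 4: demand=5,sold=5 ship[2->3]=3 ship[1->2]=3 ship[0->1]=4 prod=4 -> inv=[4 12 3 4]
Step 5: demand=5,sold=4 ship[2->3]=3 ship[1->2]=3 ship[0->1]=4 prod=4 -> inv=[4 13 3 3]
Step 6: demand=5,sold=3 ship[2->3]=3 ship[1->2]=3 ship[0->1]=4 prod=4 -> inv=[4 14 3 3]
Step 7: demand=5,sold=3 ship[2->3]=3 ship[1->2]=3 ship[0->1]=4 prod=4 -> inv=[4 15 3 3]

4 15 3 3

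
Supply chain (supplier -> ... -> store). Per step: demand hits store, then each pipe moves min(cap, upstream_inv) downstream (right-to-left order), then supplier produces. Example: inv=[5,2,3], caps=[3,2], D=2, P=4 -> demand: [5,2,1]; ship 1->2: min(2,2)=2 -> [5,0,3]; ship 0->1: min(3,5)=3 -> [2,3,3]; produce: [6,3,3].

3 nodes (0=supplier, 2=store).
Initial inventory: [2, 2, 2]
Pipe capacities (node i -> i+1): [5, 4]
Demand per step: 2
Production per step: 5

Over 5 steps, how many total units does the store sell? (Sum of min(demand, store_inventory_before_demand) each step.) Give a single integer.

Answer: 10

Derivation:
Step 1: sold=2 (running total=2) -> [5 2 2]
Step 2: sold=2 (running total=4) -> [5 5 2]
Step 3: sold=2 (running total=6) -> [5 6 4]
Step 4: sold=2 (running total=8) -> [5 7 6]
Step 5: sold=2 (running total=10) -> [5 8 8]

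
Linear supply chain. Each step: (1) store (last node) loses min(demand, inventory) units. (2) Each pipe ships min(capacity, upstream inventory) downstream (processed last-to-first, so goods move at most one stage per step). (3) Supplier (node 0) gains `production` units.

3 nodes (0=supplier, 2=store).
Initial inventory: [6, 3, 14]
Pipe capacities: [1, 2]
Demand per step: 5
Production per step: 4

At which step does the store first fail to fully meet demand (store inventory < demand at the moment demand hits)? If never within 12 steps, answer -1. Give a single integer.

Step 1: demand=5,sold=5 ship[1->2]=2 ship[0->1]=1 prod=4 -> [9 2 11]
Step 2: demand=5,sold=5 ship[1->2]=2 ship[0->1]=1 prod=4 -> [12 1 8]
Step 3: demand=5,sold=5 ship[1->2]=1 ship[0->1]=1 prod=4 -> [15 1 4]
Step 4: demand=5,sold=4 ship[1->2]=1 ship[0->1]=1 prod=4 -> [18 1 1]
Step 5: demand=5,sold=1 ship[1->2]=1 ship[0->1]=1 prod=4 -> [21 1 1]
Step 6: demand=5,sold=1 ship[1->2]=1 ship[0->1]=1 prod=4 -> [24 1 1]
Step 7: demand=5,sold=1 ship[1->2]=1 ship[0->1]=1 prod=4 -> [27 1 1]
Step 8: demand=5,sold=1 ship[1->2]=1 ship[0->1]=1 prod=4 -> [30 1 1]
Step 9: demand=5,sold=1 ship[1->2]=1 ship[0->1]=1 prod=4 -> [33 1 1]
Step 10: demand=5,sold=1 ship[1->2]=1 ship[0->1]=1 prod=4 -> [36 1 1]
Step 11: demand=5,sold=1 ship[1->2]=1 ship[0->1]=1 prod=4 -> [39 1 1]
Step 12: demand=5,sold=1 ship[1->2]=1 ship[0->1]=1 prod=4 -> [42 1 1]
First stockout at step 4

4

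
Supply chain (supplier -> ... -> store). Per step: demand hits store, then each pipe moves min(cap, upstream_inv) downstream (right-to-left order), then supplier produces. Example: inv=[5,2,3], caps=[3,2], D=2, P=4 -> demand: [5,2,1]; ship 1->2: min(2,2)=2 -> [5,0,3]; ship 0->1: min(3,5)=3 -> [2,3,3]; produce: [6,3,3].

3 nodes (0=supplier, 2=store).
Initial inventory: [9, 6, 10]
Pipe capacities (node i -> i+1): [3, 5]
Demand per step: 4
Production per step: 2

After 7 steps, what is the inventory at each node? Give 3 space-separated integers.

Step 1: demand=4,sold=4 ship[1->2]=5 ship[0->1]=3 prod=2 -> inv=[8 4 11]
Step 2: demand=4,sold=4 ship[1->2]=4 ship[0->1]=3 prod=2 -> inv=[7 3 11]
Step 3: demand=4,sold=4 ship[1->2]=3 ship[0->1]=3 prod=2 -> inv=[6 3 10]
Step 4: demand=4,sold=4 ship[1->2]=3 ship[0->1]=3 prod=2 -> inv=[5 3 9]
Step 5: demand=4,sold=4 ship[1->2]=3 ship[0->1]=3 prod=2 -> inv=[4 3 8]
Step 6: demand=4,sold=4 ship[1->2]=3 ship[0->1]=3 prod=2 -> inv=[3 3 7]
Step 7: demand=4,sold=4 ship[1->2]=3 ship[0->1]=3 prod=2 -> inv=[2 3 6]

2 3 6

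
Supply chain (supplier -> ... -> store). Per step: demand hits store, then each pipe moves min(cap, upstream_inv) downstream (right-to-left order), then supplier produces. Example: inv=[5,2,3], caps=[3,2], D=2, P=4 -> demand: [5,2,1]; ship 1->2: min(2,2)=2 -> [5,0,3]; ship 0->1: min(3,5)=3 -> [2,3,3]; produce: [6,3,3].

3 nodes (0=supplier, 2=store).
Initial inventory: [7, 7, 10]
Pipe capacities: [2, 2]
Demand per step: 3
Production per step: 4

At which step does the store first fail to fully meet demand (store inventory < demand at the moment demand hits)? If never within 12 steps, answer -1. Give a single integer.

Step 1: demand=3,sold=3 ship[1->2]=2 ship[0->1]=2 prod=4 -> [9 7 9]
Step 2: demand=3,sold=3 ship[1->2]=2 ship[0->1]=2 prod=4 -> [11 7 8]
Step 3: demand=3,sold=3 ship[1->2]=2 ship[0->1]=2 prod=4 -> [13 7 7]
Step 4: demand=3,sold=3 ship[1->2]=2 ship[0->1]=2 prod=4 -> [15 7 6]
Step 5: demand=3,sold=3 ship[1->2]=2 ship[0->1]=2 prod=4 -> [17 7 5]
Step 6: demand=3,sold=3 ship[1->2]=2 ship[0->1]=2 prod=4 -> [19 7 4]
Step 7: demand=3,sold=3 ship[1->2]=2 ship[0->1]=2 prod=4 -> [21 7 3]
Step 8: demand=3,sold=3 ship[1->2]=2 ship[0->1]=2 prod=4 -> [23 7 2]
Step 9: demand=3,sold=2 ship[1->2]=2 ship[0->1]=2 prod=4 -> [25 7 2]
Step 10: demand=3,sold=2 ship[1->2]=2 ship[0->1]=2 prod=4 -> [27 7 2]
Step 11: demand=3,sold=2 ship[1->2]=2 ship[0->1]=2 prod=4 -> [29 7 2]
Step 12: demand=3,sold=2 ship[1->2]=2 ship[0->1]=2 prod=4 -> [31 7 2]
First stockout at step 9

9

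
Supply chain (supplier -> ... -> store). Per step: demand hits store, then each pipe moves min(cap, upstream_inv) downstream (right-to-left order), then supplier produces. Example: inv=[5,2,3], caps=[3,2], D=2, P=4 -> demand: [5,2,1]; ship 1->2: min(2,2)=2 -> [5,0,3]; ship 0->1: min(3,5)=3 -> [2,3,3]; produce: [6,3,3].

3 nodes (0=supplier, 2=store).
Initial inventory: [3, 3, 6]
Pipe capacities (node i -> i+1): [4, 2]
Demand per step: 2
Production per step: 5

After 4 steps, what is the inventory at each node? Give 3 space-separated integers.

Step 1: demand=2,sold=2 ship[1->2]=2 ship[0->1]=3 prod=5 -> inv=[5 4 6]
Step 2: demand=2,sold=2 ship[1->2]=2 ship[0->1]=4 prod=5 -> inv=[6 6 6]
Step 3: demand=2,sold=2 ship[1->2]=2 ship[0->1]=4 prod=5 -> inv=[7 8 6]
Step 4: demand=2,sold=2 ship[1->2]=2 ship[0->1]=4 prod=5 -> inv=[8 10 6]

8 10 6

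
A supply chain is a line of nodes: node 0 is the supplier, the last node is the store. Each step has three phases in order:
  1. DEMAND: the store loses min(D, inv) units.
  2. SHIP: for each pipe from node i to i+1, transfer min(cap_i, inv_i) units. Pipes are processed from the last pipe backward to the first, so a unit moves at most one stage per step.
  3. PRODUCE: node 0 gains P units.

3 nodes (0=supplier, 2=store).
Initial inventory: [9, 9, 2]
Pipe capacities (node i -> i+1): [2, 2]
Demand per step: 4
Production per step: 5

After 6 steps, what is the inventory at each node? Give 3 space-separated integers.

Step 1: demand=4,sold=2 ship[1->2]=2 ship[0->1]=2 prod=5 -> inv=[12 9 2]
Step 2: demand=4,sold=2 ship[1->2]=2 ship[0->1]=2 prod=5 -> inv=[15 9 2]
Step 3: demand=4,sold=2 ship[1->2]=2 ship[0->1]=2 prod=5 -> inv=[18 9 2]
Step 4: demand=4,sold=2 ship[1->2]=2 ship[0->1]=2 prod=5 -> inv=[21 9 2]
Step 5: demand=4,sold=2 ship[1->2]=2 ship[0->1]=2 prod=5 -> inv=[24 9 2]
Step 6: demand=4,sold=2 ship[1->2]=2 ship[0->1]=2 prod=5 -> inv=[27 9 2]

27 9 2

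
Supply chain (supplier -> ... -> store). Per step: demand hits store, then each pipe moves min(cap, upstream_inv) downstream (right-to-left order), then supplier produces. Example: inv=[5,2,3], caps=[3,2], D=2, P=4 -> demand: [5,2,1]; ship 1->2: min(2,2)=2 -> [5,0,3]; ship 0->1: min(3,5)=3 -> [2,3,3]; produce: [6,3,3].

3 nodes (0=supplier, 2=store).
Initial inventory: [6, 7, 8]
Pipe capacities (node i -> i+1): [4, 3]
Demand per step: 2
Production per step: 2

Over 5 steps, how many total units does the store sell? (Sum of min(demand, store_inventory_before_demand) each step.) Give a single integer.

Step 1: sold=2 (running total=2) -> [4 8 9]
Step 2: sold=2 (running total=4) -> [2 9 10]
Step 3: sold=2 (running total=6) -> [2 8 11]
Step 4: sold=2 (running total=8) -> [2 7 12]
Step 5: sold=2 (running total=10) -> [2 6 13]

Answer: 10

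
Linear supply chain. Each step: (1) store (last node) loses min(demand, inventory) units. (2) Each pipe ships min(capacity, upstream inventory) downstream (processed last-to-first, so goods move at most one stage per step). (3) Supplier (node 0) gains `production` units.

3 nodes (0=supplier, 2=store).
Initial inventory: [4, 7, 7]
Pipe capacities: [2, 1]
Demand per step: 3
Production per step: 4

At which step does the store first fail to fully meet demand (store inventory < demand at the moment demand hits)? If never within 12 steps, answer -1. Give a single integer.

Step 1: demand=3,sold=3 ship[1->2]=1 ship[0->1]=2 prod=4 -> [6 8 5]
Step 2: demand=3,sold=3 ship[1->2]=1 ship[0->1]=2 prod=4 -> [8 9 3]
Step 3: demand=3,sold=3 ship[1->2]=1 ship[0->1]=2 prod=4 -> [10 10 1]
Step 4: demand=3,sold=1 ship[1->2]=1 ship[0->1]=2 prod=4 -> [12 11 1]
Step 5: demand=3,sold=1 ship[1->2]=1 ship[0->1]=2 prod=4 -> [14 12 1]
Step 6: demand=3,sold=1 ship[1->2]=1 ship[0->1]=2 prod=4 -> [16 13 1]
Step 7: demand=3,sold=1 ship[1->2]=1 ship[0->1]=2 prod=4 -> [18 14 1]
Step 8: demand=3,sold=1 ship[1->2]=1 ship[0->1]=2 prod=4 -> [20 15 1]
Step 9: demand=3,sold=1 ship[1->2]=1 ship[0->1]=2 prod=4 -> [22 16 1]
Step 10: demand=3,sold=1 ship[1->2]=1 ship[0->1]=2 prod=4 -> [24 17 1]
Step 11: demand=3,sold=1 ship[1->2]=1 ship[0->1]=2 prod=4 -> [26 18 1]
Step 12: demand=3,sold=1 ship[1->2]=1 ship[0->1]=2 prod=4 -> [28 19 1]
First stockout at step 4

4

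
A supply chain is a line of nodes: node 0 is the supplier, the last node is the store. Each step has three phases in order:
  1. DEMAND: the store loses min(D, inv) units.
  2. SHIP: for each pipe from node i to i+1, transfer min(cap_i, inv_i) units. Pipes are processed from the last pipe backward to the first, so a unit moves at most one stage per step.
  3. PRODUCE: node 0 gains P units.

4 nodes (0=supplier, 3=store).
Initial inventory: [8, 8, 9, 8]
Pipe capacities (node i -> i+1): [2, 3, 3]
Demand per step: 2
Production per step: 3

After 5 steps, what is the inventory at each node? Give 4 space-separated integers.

Step 1: demand=2,sold=2 ship[2->3]=3 ship[1->2]=3 ship[0->1]=2 prod=3 -> inv=[9 7 9 9]
Step 2: demand=2,sold=2 ship[2->3]=3 ship[1->2]=3 ship[0->1]=2 prod=3 -> inv=[10 6 9 10]
Step 3: demand=2,sold=2 ship[2->3]=3 ship[1->2]=3 ship[0->1]=2 prod=3 -> inv=[11 5 9 11]
Step 4: demand=2,sold=2 ship[2->3]=3 ship[1->2]=3 ship[0->1]=2 prod=3 -> inv=[12 4 9 12]
Step 5: demand=2,sold=2 ship[2->3]=3 ship[1->2]=3 ship[0->1]=2 prod=3 -> inv=[13 3 9 13]

13 3 9 13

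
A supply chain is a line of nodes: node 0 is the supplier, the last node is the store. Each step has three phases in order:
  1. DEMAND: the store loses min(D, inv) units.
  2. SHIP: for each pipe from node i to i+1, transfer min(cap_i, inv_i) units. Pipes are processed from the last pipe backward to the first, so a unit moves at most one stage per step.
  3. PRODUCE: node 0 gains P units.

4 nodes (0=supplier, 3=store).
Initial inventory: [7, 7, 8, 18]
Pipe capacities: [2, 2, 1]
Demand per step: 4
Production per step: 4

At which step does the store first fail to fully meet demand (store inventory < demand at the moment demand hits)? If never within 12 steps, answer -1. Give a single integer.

Step 1: demand=4,sold=4 ship[2->3]=1 ship[1->2]=2 ship[0->1]=2 prod=4 -> [9 7 9 15]
Step 2: demand=4,sold=4 ship[2->3]=1 ship[1->2]=2 ship[0->1]=2 prod=4 -> [11 7 10 12]
Step 3: demand=4,sold=4 ship[2->3]=1 ship[1->2]=2 ship[0->1]=2 prod=4 -> [13 7 11 9]
Step 4: demand=4,sold=4 ship[2->3]=1 ship[1->2]=2 ship[0->1]=2 prod=4 -> [15 7 12 6]
Step 5: demand=4,sold=4 ship[2->3]=1 ship[1->2]=2 ship[0->1]=2 prod=4 -> [17 7 13 3]
Step 6: demand=4,sold=3 ship[2->3]=1 ship[1->2]=2 ship[0->1]=2 prod=4 -> [19 7 14 1]
Step 7: demand=4,sold=1 ship[2->3]=1 ship[1->2]=2 ship[0->1]=2 prod=4 -> [21 7 15 1]
Step 8: demand=4,sold=1 ship[2->3]=1 ship[1->2]=2 ship[0->1]=2 prod=4 -> [23 7 16 1]
Step 9: demand=4,sold=1 ship[2->3]=1 ship[1->2]=2 ship[0->1]=2 prod=4 -> [25 7 17 1]
Step 10: demand=4,sold=1 ship[2->3]=1 ship[1->2]=2 ship[0->1]=2 prod=4 -> [27 7 18 1]
Step 11: demand=4,sold=1 ship[2->3]=1 ship[1->2]=2 ship[0->1]=2 prod=4 -> [29 7 19 1]
Step 12: demand=4,sold=1 ship[2->3]=1 ship[1->2]=2 ship[0->1]=2 prod=4 -> [31 7 20 1]
First stockout at step 6

6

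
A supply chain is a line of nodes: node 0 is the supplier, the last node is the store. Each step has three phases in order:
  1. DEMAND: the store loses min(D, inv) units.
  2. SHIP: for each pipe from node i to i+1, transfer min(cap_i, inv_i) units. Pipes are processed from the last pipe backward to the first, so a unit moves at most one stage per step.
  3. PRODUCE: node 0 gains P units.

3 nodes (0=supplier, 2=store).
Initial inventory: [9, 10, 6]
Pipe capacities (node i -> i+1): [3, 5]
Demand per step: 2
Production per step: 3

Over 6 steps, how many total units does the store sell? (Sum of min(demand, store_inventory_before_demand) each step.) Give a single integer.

Answer: 12

Derivation:
Step 1: sold=2 (running total=2) -> [9 8 9]
Step 2: sold=2 (running total=4) -> [9 6 12]
Step 3: sold=2 (running total=6) -> [9 4 15]
Step 4: sold=2 (running total=8) -> [9 3 17]
Step 5: sold=2 (running total=10) -> [9 3 18]
Step 6: sold=2 (running total=12) -> [9 3 19]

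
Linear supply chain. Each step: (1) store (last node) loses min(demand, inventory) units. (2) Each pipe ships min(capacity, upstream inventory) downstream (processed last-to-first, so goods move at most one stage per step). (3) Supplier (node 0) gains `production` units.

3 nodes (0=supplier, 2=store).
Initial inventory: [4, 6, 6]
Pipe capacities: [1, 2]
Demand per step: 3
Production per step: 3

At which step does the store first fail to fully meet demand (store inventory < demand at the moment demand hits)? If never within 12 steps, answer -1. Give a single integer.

Step 1: demand=3,sold=3 ship[1->2]=2 ship[0->1]=1 prod=3 -> [6 5 5]
Step 2: demand=3,sold=3 ship[1->2]=2 ship[0->1]=1 prod=3 -> [8 4 4]
Step 3: demand=3,sold=3 ship[1->2]=2 ship[0->1]=1 prod=3 -> [10 3 3]
Step 4: demand=3,sold=3 ship[1->2]=2 ship[0->1]=1 prod=3 -> [12 2 2]
Step 5: demand=3,sold=2 ship[1->2]=2 ship[0->1]=1 prod=3 -> [14 1 2]
Step 6: demand=3,sold=2 ship[1->2]=1 ship[0->1]=1 prod=3 -> [16 1 1]
Step 7: demand=3,sold=1 ship[1->2]=1 ship[0->1]=1 prod=3 -> [18 1 1]
Step 8: demand=3,sold=1 ship[1->2]=1 ship[0->1]=1 prod=3 -> [20 1 1]
Step 9: demand=3,sold=1 ship[1->2]=1 ship[0->1]=1 prod=3 -> [22 1 1]
Step 10: demand=3,sold=1 ship[1->2]=1 ship[0->1]=1 prod=3 -> [24 1 1]
Step 11: demand=3,sold=1 ship[1->2]=1 ship[0->1]=1 prod=3 -> [26 1 1]
Step 12: demand=3,sold=1 ship[1->2]=1 ship[0->1]=1 prod=3 -> [28 1 1]
First stockout at step 5

5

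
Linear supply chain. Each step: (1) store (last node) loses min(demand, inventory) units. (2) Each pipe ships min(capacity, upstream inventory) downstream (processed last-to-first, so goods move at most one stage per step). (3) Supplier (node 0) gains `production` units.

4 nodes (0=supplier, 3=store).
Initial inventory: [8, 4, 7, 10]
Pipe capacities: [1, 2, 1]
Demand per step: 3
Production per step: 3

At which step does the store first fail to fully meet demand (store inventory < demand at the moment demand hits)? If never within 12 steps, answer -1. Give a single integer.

Step 1: demand=3,sold=3 ship[2->3]=1 ship[1->2]=2 ship[0->1]=1 prod=3 -> [10 3 8 8]
Step 2: demand=3,sold=3 ship[2->3]=1 ship[1->2]=2 ship[0->1]=1 prod=3 -> [12 2 9 6]
Step 3: demand=3,sold=3 ship[2->3]=1 ship[1->2]=2 ship[0->1]=1 prod=3 -> [14 1 10 4]
Step 4: demand=3,sold=3 ship[2->3]=1 ship[1->2]=1 ship[0->1]=1 prod=3 -> [16 1 10 2]
Step 5: demand=3,sold=2 ship[2->3]=1 ship[1->2]=1 ship[0->1]=1 prod=3 -> [18 1 10 1]
Step 6: demand=3,sold=1 ship[2->3]=1 ship[1->2]=1 ship[0->1]=1 prod=3 -> [20 1 10 1]
Step 7: demand=3,sold=1 ship[2->3]=1 ship[1->2]=1 ship[0->1]=1 prod=3 -> [22 1 10 1]
Step 8: demand=3,sold=1 ship[2->3]=1 ship[1->2]=1 ship[0->1]=1 prod=3 -> [24 1 10 1]
Step 9: demand=3,sold=1 ship[2->3]=1 ship[1->2]=1 ship[0->1]=1 prod=3 -> [26 1 10 1]
Step 10: demand=3,sold=1 ship[2->3]=1 ship[1->2]=1 ship[0->1]=1 prod=3 -> [28 1 10 1]
Step 11: demand=3,sold=1 ship[2->3]=1 ship[1->2]=1 ship[0->1]=1 prod=3 -> [30 1 10 1]
Step 12: demand=3,sold=1 ship[2->3]=1 ship[1->2]=1 ship[0->1]=1 prod=3 -> [32 1 10 1]
First stockout at step 5

5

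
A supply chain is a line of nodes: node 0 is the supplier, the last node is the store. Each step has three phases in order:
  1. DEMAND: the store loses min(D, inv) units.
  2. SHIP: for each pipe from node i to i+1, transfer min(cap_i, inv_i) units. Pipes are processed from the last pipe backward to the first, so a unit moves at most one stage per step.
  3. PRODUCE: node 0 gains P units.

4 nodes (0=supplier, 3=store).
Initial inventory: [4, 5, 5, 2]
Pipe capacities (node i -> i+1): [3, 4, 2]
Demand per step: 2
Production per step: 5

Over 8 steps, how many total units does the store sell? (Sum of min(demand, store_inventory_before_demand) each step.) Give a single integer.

Answer: 16

Derivation:
Step 1: sold=2 (running total=2) -> [6 4 7 2]
Step 2: sold=2 (running total=4) -> [8 3 9 2]
Step 3: sold=2 (running total=6) -> [10 3 10 2]
Step 4: sold=2 (running total=8) -> [12 3 11 2]
Step 5: sold=2 (running total=10) -> [14 3 12 2]
Step 6: sold=2 (running total=12) -> [16 3 13 2]
Step 7: sold=2 (running total=14) -> [18 3 14 2]
Step 8: sold=2 (running total=16) -> [20 3 15 2]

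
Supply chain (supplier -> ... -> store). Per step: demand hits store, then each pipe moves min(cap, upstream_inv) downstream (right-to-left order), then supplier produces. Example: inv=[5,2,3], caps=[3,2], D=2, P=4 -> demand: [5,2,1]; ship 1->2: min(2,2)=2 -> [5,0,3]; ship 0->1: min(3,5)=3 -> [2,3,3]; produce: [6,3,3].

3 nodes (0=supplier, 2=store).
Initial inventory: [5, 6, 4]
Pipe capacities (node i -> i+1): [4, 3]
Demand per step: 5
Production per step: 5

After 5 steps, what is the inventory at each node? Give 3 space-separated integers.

Step 1: demand=5,sold=4 ship[1->2]=3 ship[0->1]=4 prod=5 -> inv=[6 7 3]
Step 2: demand=5,sold=3 ship[1->2]=3 ship[0->1]=4 prod=5 -> inv=[7 8 3]
Step 3: demand=5,sold=3 ship[1->2]=3 ship[0->1]=4 prod=5 -> inv=[8 9 3]
Step 4: demand=5,sold=3 ship[1->2]=3 ship[0->1]=4 prod=5 -> inv=[9 10 3]
Step 5: demand=5,sold=3 ship[1->2]=3 ship[0->1]=4 prod=5 -> inv=[10 11 3]

10 11 3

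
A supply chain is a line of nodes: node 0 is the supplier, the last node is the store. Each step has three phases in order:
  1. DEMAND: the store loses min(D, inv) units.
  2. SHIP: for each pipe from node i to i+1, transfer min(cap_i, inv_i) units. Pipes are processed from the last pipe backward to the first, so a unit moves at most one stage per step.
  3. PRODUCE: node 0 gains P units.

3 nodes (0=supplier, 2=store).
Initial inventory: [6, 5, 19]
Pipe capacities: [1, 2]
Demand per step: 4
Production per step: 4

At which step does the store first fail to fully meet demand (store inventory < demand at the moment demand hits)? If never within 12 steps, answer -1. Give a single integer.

Step 1: demand=4,sold=4 ship[1->2]=2 ship[0->1]=1 prod=4 -> [9 4 17]
Step 2: demand=4,sold=4 ship[1->2]=2 ship[0->1]=1 prod=4 -> [12 3 15]
Step 3: demand=4,sold=4 ship[1->2]=2 ship[0->1]=1 prod=4 -> [15 2 13]
Step 4: demand=4,sold=4 ship[1->2]=2 ship[0->1]=1 prod=4 -> [18 1 11]
Step 5: demand=4,sold=4 ship[1->2]=1 ship[0->1]=1 prod=4 -> [21 1 8]
Step 6: demand=4,sold=4 ship[1->2]=1 ship[0->1]=1 prod=4 -> [24 1 5]
Step 7: demand=4,sold=4 ship[1->2]=1 ship[0->1]=1 prod=4 -> [27 1 2]
Step 8: demand=4,sold=2 ship[1->2]=1 ship[0->1]=1 prod=4 -> [30 1 1]
Step 9: demand=4,sold=1 ship[1->2]=1 ship[0->1]=1 prod=4 -> [33 1 1]
Step 10: demand=4,sold=1 ship[1->2]=1 ship[0->1]=1 prod=4 -> [36 1 1]
Step 11: demand=4,sold=1 ship[1->2]=1 ship[0->1]=1 prod=4 -> [39 1 1]
Step 12: demand=4,sold=1 ship[1->2]=1 ship[0->1]=1 prod=4 -> [42 1 1]
First stockout at step 8

8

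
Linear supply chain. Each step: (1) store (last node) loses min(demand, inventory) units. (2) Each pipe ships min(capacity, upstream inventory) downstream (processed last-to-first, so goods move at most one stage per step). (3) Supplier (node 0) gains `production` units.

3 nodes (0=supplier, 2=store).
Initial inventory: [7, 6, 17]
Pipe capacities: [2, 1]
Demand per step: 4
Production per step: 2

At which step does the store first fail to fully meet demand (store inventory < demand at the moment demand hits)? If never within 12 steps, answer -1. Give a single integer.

Step 1: demand=4,sold=4 ship[1->2]=1 ship[0->1]=2 prod=2 -> [7 7 14]
Step 2: demand=4,sold=4 ship[1->2]=1 ship[0->1]=2 prod=2 -> [7 8 11]
Step 3: demand=4,sold=4 ship[1->2]=1 ship[0->1]=2 prod=2 -> [7 9 8]
Step 4: demand=4,sold=4 ship[1->2]=1 ship[0->1]=2 prod=2 -> [7 10 5]
Step 5: demand=4,sold=4 ship[1->2]=1 ship[0->1]=2 prod=2 -> [7 11 2]
Step 6: demand=4,sold=2 ship[1->2]=1 ship[0->1]=2 prod=2 -> [7 12 1]
Step 7: demand=4,sold=1 ship[1->2]=1 ship[0->1]=2 prod=2 -> [7 13 1]
Step 8: demand=4,sold=1 ship[1->2]=1 ship[0->1]=2 prod=2 -> [7 14 1]
Step 9: demand=4,sold=1 ship[1->2]=1 ship[0->1]=2 prod=2 -> [7 15 1]
Step 10: demand=4,sold=1 ship[1->2]=1 ship[0->1]=2 prod=2 -> [7 16 1]
Step 11: demand=4,sold=1 ship[1->2]=1 ship[0->1]=2 prod=2 -> [7 17 1]
Step 12: demand=4,sold=1 ship[1->2]=1 ship[0->1]=2 prod=2 -> [7 18 1]
First stockout at step 6

6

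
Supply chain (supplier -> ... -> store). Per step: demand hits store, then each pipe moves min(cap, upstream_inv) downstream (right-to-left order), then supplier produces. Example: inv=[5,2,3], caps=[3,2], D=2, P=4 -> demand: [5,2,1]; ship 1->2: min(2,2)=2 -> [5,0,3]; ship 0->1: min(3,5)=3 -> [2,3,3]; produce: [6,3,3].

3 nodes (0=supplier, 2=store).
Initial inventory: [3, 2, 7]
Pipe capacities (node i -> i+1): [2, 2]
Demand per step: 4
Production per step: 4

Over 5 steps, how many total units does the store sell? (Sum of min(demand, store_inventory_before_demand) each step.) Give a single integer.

Answer: 15

Derivation:
Step 1: sold=4 (running total=4) -> [5 2 5]
Step 2: sold=4 (running total=8) -> [7 2 3]
Step 3: sold=3 (running total=11) -> [9 2 2]
Step 4: sold=2 (running total=13) -> [11 2 2]
Step 5: sold=2 (running total=15) -> [13 2 2]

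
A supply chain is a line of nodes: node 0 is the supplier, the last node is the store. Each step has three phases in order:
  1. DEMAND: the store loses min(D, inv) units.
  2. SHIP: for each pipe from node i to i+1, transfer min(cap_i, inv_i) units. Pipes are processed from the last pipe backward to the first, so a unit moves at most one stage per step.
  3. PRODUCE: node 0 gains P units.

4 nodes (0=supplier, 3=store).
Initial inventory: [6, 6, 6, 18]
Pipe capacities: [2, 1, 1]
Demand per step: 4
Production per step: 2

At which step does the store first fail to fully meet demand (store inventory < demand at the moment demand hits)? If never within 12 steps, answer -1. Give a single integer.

Step 1: demand=4,sold=4 ship[2->3]=1 ship[1->2]=1 ship[0->1]=2 prod=2 -> [6 7 6 15]
Step 2: demand=4,sold=4 ship[2->3]=1 ship[1->2]=1 ship[0->1]=2 prod=2 -> [6 8 6 12]
Step 3: demand=4,sold=4 ship[2->3]=1 ship[1->2]=1 ship[0->1]=2 prod=2 -> [6 9 6 9]
Step 4: demand=4,sold=4 ship[2->3]=1 ship[1->2]=1 ship[0->1]=2 prod=2 -> [6 10 6 6]
Step 5: demand=4,sold=4 ship[2->3]=1 ship[1->2]=1 ship[0->1]=2 prod=2 -> [6 11 6 3]
Step 6: demand=4,sold=3 ship[2->3]=1 ship[1->2]=1 ship[0->1]=2 prod=2 -> [6 12 6 1]
Step 7: demand=4,sold=1 ship[2->3]=1 ship[1->2]=1 ship[0->1]=2 prod=2 -> [6 13 6 1]
Step 8: demand=4,sold=1 ship[2->3]=1 ship[1->2]=1 ship[0->1]=2 prod=2 -> [6 14 6 1]
Step 9: demand=4,sold=1 ship[2->3]=1 ship[1->2]=1 ship[0->1]=2 prod=2 -> [6 15 6 1]
Step 10: demand=4,sold=1 ship[2->3]=1 ship[1->2]=1 ship[0->1]=2 prod=2 -> [6 16 6 1]
Step 11: demand=4,sold=1 ship[2->3]=1 ship[1->2]=1 ship[0->1]=2 prod=2 -> [6 17 6 1]
Step 12: demand=4,sold=1 ship[2->3]=1 ship[1->2]=1 ship[0->1]=2 prod=2 -> [6 18 6 1]
First stockout at step 6

6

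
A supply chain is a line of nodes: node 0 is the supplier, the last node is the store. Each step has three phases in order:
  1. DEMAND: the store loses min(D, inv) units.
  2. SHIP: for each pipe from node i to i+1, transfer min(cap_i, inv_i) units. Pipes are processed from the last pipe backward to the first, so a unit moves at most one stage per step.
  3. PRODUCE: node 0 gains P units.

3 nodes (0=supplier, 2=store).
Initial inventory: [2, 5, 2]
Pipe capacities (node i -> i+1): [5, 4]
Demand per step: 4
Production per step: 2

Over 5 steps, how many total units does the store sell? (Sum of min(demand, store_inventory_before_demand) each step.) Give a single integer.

Answer: 13

Derivation:
Step 1: sold=2 (running total=2) -> [2 3 4]
Step 2: sold=4 (running total=6) -> [2 2 3]
Step 3: sold=3 (running total=9) -> [2 2 2]
Step 4: sold=2 (running total=11) -> [2 2 2]
Step 5: sold=2 (running total=13) -> [2 2 2]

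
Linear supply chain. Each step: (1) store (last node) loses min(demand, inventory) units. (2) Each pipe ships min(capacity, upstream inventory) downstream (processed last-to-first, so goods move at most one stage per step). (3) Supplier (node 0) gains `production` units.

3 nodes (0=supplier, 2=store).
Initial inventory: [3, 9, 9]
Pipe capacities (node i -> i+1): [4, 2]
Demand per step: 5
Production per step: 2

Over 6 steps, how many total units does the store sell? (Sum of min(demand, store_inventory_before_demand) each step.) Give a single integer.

Step 1: sold=5 (running total=5) -> [2 10 6]
Step 2: sold=5 (running total=10) -> [2 10 3]
Step 3: sold=3 (running total=13) -> [2 10 2]
Step 4: sold=2 (running total=15) -> [2 10 2]
Step 5: sold=2 (running total=17) -> [2 10 2]
Step 6: sold=2 (running total=19) -> [2 10 2]

Answer: 19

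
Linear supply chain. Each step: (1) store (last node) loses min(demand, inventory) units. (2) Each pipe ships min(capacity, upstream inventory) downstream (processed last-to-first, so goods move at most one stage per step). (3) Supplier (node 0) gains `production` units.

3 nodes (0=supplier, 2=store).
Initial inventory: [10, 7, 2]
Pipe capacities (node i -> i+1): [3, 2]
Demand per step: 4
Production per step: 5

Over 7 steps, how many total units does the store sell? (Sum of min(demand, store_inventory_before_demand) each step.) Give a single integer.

Answer: 14

Derivation:
Step 1: sold=2 (running total=2) -> [12 8 2]
Step 2: sold=2 (running total=4) -> [14 9 2]
Step 3: sold=2 (running total=6) -> [16 10 2]
Step 4: sold=2 (running total=8) -> [18 11 2]
Step 5: sold=2 (running total=10) -> [20 12 2]
Step 6: sold=2 (running total=12) -> [22 13 2]
Step 7: sold=2 (running total=14) -> [24 14 2]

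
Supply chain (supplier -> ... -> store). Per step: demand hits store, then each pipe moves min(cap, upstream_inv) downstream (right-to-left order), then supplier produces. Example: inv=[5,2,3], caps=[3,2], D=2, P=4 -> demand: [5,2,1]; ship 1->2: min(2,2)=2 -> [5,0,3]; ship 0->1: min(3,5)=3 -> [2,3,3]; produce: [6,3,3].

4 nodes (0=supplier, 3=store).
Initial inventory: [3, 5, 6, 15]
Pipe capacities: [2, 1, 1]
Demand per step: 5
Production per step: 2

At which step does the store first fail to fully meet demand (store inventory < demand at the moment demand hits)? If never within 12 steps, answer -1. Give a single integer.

Step 1: demand=5,sold=5 ship[2->3]=1 ship[1->2]=1 ship[0->1]=2 prod=2 -> [3 6 6 11]
Step 2: demand=5,sold=5 ship[2->3]=1 ship[1->2]=1 ship[0->1]=2 prod=2 -> [3 7 6 7]
Step 3: demand=5,sold=5 ship[2->3]=1 ship[1->2]=1 ship[0->1]=2 prod=2 -> [3 8 6 3]
Step 4: demand=5,sold=3 ship[2->3]=1 ship[1->2]=1 ship[0->1]=2 prod=2 -> [3 9 6 1]
Step 5: demand=5,sold=1 ship[2->3]=1 ship[1->2]=1 ship[0->1]=2 prod=2 -> [3 10 6 1]
Step 6: demand=5,sold=1 ship[2->3]=1 ship[1->2]=1 ship[0->1]=2 prod=2 -> [3 11 6 1]
Step 7: demand=5,sold=1 ship[2->3]=1 ship[1->2]=1 ship[0->1]=2 prod=2 -> [3 12 6 1]
Step 8: demand=5,sold=1 ship[2->3]=1 ship[1->2]=1 ship[0->1]=2 prod=2 -> [3 13 6 1]
Step 9: demand=5,sold=1 ship[2->3]=1 ship[1->2]=1 ship[0->1]=2 prod=2 -> [3 14 6 1]
Step 10: demand=5,sold=1 ship[2->3]=1 ship[1->2]=1 ship[0->1]=2 prod=2 -> [3 15 6 1]
Step 11: demand=5,sold=1 ship[2->3]=1 ship[1->2]=1 ship[0->1]=2 prod=2 -> [3 16 6 1]
Step 12: demand=5,sold=1 ship[2->3]=1 ship[1->2]=1 ship[0->1]=2 prod=2 -> [3 17 6 1]
First stockout at step 4

4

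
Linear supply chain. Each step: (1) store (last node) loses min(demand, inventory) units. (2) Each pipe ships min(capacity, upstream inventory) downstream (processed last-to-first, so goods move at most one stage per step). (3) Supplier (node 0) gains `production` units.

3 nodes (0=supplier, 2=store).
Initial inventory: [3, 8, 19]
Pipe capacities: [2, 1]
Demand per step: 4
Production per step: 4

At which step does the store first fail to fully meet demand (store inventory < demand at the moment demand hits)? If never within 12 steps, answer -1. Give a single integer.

Step 1: demand=4,sold=4 ship[1->2]=1 ship[0->1]=2 prod=4 -> [5 9 16]
Step 2: demand=4,sold=4 ship[1->2]=1 ship[0->1]=2 prod=4 -> [7 10 13]
Step 3: demand=4,sold=4 ship[1->2]=1 ship[0->1]=2 prod=4 -> [9 11 10]
Step 4: demand=4,sold=4 ship[1->2]=1 ship[0->1]=2 prod=4 -> [11 12 7]
Step 5: demand=4,sold=4 ship[1->2]=1 ship[0->1]=2 prod=4 -> [13 13 4]
Step 6: demand=4,sold=4 ship[1->2]=1 ship[0->1]=2 prod=4 -> [15 14 1]
Step 7: demand=4,sold=1 ship[1->2]=1 ship[0->1]=2 prod=4 -> [17 15 1]
Step 8: demand=4,sold=1 ship[1->2]=1 ship[0->1]=2 prod=4 -> [19 16 1]
Step 9: demand=4,sold=1 ship[1->2]=1 ship[0->1]=2 prod=4 -> [21 17 1]
Step 10: demand=4,sold=1 ship[1->2]=1 ship[0->1]=2 prod=4 -> [23 18 1]
Step 11: demand=4,sold=1 ship[1->2]=1 ship[0->1]=2 prod=4 -> [25 19 1]
Step 12: demand=4,sold=1 ship[1->2]=1 ship[0->1]=2 prod=4 -> [27 20 1]
First stockout at step 7

7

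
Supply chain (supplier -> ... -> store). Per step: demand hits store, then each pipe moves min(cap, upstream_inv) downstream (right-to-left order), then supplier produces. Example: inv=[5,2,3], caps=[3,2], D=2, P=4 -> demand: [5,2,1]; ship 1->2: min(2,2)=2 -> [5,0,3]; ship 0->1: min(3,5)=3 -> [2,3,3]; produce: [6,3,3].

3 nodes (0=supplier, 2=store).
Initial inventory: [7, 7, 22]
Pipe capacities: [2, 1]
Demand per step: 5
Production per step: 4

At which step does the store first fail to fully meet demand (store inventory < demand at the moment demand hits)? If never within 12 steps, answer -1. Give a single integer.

Step 1: demand=5,sold=5 ship[1->2]=1 ship[0->1]=2 prod=4 -> [9 8 18]
Step 2: demand=5,sold=5 ship[1->2]=1 ship[0->1]=2 prod=4 -> [11 9 14]
Step 3: demand=5,sold=5 ship[1->2]=1 ship[0->1]=2 prod=4 -> [13 10 10]
Step 4: demand=5,sold=5 ship[1->2]=1 ship[0->1]=2 prod=4 -> [15 11 6]
Step 5: demand=5,sold=5 ship[1->2]=1 ship[0->1]=2 prod=4 -> [17 12 2]
Step 6: demand=5,sold=2 ship[1->2]=1 ship[0->1]=2 prod=4 -> [19 13 1]
Step 7: demand=5,sold=1 ship[1->2]=1 ship[0->1]=2 prod=4 -> [21 14 1]
Step 8: demand=5,sold=1 ship[1->2]=1 ship[0->1]=2 prod=4 -> [23 15 1]
Step 9: demand=5,sold=1 ship[1->2]=1 ship[0->1]=2 prod=4 -> [25 16 1]
Step 10: demand=5,sold=1 ship[1->2]=1 ship[0->1]=2 prod=4 -> [27 17 1]
Step 11: demand=5,sold=1 ship[1->2]=1 ship[0->1]=2 prod=4 -> [29 18 1]
Step 12: demand=5,sold=1 ship[1->2]=1 ship[0->1]=2 prod=4 -> [31 19 1]
First stockout at step 6

6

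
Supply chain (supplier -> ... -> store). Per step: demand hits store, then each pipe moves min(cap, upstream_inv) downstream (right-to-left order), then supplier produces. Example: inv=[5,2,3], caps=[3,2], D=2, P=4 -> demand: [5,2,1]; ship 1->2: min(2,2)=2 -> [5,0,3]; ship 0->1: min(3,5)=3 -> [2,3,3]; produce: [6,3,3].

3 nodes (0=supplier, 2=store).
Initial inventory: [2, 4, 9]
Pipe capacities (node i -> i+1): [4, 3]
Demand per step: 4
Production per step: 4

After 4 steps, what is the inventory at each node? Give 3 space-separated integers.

Step 1: demand=4,sold=4 ship[1->2]=3 ship[0->1]=2 prod=4 -> inv=[4 3 8]
Step 2: demand=4,sold=4 ship[1->2]=3 ship[0->1]=4 prod=4 -> inv=[4 4 7]
Step 3: demand=4,sold=4 ship[1->2]=3 ship[0->1]=4 prod=4 -> inv=[4 5 6]
Step 4: demand=4,sold=4 ship[1->2]=3 ship[0->1]=4 prod=4 -> inv=[4 6 5]

4 6 5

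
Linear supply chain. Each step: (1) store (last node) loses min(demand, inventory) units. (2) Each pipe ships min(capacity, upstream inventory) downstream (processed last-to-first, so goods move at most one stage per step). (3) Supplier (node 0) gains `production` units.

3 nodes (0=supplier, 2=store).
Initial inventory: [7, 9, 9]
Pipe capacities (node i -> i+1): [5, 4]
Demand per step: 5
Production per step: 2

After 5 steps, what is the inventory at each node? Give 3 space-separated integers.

Step 1: demand=5,sold=5 ship[1->2]=4 ship[0->1]=5 prod=2 -> inv=[4 10 8]
Step 2: demand=5,sold=5 ship[1->2]=4 ship[0->1]=4 prod=2 -> inv=[2 10 7]
Step 3: demand=5,sold=5 ship[1->2]=4 ship[0->1]=2 prod=2 -> inv=[2 8 6]
Step 4: demand=5,sold=5 ship[1->2]=4 ship[0->1]=2 prod=2 -> inv=[2 6 5]
Step 5: demand=5,sold=5 ship[1->2]=4 ship[0->1]=2 prod=2 -> inv=[2 4 4]

2 4 4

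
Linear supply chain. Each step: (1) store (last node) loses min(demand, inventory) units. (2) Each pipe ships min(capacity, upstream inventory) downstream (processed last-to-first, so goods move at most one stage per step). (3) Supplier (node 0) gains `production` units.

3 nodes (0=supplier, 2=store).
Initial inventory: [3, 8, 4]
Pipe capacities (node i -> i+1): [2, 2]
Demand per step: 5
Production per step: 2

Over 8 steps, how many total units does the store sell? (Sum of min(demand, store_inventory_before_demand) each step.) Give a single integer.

Step 1: sold=4 (running total=4) -> [3 8 2]
Step 2: sold=2 (running total=6) -> [3 8 2]
Step 3: sold=2 (running total=8) -> [3 8 2]
Step 4: sold=2 (running total=10) -> [3 8 2]
Step 5: sold=2 (running total=12) -> [3 8 2]
Step 6: sold=2 (running total=14) -> [3 8 2]
Step 7: sold=2 (running total=16) -> [3 8 2]
Step 8: sold=2 (running total=18) -> [3 8 2]

Answer: 18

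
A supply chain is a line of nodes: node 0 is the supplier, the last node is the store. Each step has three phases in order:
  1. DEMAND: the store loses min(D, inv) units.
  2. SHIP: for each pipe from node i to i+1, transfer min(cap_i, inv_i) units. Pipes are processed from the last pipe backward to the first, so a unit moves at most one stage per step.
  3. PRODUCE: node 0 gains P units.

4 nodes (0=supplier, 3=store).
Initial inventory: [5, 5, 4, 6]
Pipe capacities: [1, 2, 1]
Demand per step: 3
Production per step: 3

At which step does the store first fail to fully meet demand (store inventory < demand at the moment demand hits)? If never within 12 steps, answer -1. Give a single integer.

Step 1: demand=3,sold=3 ship[2->3]=1 ship[1->2]=2 ship[0->1]=1 prod=3 -> [7 4 5 4]
Step 2: demand=3,sold=3 ship[2->3]=1 ship[1->2]=2 ship[0->1]=1 prod=3 -> [9 3 6 2]
Step 3: demand=3,sold=2 ship[2->3]=1 ship[1->2]=2 ship[0->1]=1 prod=3 -> [11 2 7 1]
Step 4: demand=3,sold=1 ship[2->3]=1 ship[1->2]=2 ship[0->1]=1 prod=3 -> [13 1 8 1]
Step 5: demand=3,sold=1 ship[2->3]=1 ship[1->2]=1 ship[0->1]=1 prod=3 -> [15 1 8 1]
Step 6: demand=3,sold=1 ship[2->3]=1 ship[1->2]=1 ship[0->1]=1 prod=3 -> [17 1 8 1]
Step 7: demand=3,sold=1 ship[2->3]=1 ship[1->2]=1 ship[0->1]=1 prod=3 -> [19 1 8 1]
Step 8: demand=3,sold=1 ship[2->3]=1 ship[1->2]=1 ship[0->1]=1 prod=3 -> [21 1 8 1]
Step 9: demand=3,sold=1 ship[2->3]=1 ship[1->2]=1 ship[0->1]=1 prod=3 -> [23 1 8 1]
Step 10: demand=3,sold=1 ship[2->3]=1 ship[1->2]=1 ship[0->1]=1 prod=3 -> [25 1 8 1]
Step 11: demand=3,sold=1 ship[2->3]=1 ship[1->2]=1 ship[0->1]=1 prod=3 -> [27 1 8 1]
Step 12: demand=3,sold=1 ship[2->3]=1 ship[1->2]=1 ship[0->1]=1 prod=3 -> [29 1 8 1]
First stockout at step 3

3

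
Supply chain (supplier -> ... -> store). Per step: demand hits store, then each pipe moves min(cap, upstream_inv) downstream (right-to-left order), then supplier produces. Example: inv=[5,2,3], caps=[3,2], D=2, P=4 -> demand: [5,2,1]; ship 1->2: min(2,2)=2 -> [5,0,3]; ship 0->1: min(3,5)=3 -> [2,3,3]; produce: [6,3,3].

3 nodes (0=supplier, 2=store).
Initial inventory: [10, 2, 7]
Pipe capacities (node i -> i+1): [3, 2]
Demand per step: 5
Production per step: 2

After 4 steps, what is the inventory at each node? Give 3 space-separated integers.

Step 1: demand=5,sold=5 ship[1->2]=2 ship[0->1]=3 prod=2 -> inv=[9 3 4]
Step 2: demand=5,sold=4 ship[1->2]=2 ship[0->1]=3 prod=2 -> inv=[8 4 2]
Step 3: demand=5,sold=2 ship[1->2]=2 ship[0->1]=3 prod=2 -> inv=[7 5 2]
Step 4: demand=5,sold=2 ship[1->2]=2 ship[0->1]=3 prod=2 -> inv=[6 6 2]

6 6 2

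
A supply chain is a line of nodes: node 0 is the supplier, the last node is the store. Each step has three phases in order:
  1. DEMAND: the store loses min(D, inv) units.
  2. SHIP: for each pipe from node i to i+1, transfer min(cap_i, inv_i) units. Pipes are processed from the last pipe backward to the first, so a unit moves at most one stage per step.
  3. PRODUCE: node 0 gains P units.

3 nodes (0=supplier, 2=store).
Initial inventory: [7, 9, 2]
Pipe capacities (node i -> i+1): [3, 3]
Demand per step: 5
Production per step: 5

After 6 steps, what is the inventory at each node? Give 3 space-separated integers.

Step 1: demand=5,sold=2 ship[1->2]=3 ship[0->1]=3 prod=5 -> inv=[9 9 3]
Step 2: demand=5,sold=3 ship[1->2]=3 ship[0->1]=3 prod=5 -> inv=[11 9 3]
Step 3: demand=5,sold=3 ship[1->2]=3 ship[0->1]=3 prod=5 -> inv=[13 9 3]
Step 4: demand=5,sold=3 ship[1->2]=3 ship[0->1]=3 prod=5 -> inv=[15 9 3]
Step 5: demand=5,sold=3 ship[1->2]=3 ship[0->1]=3 prod=5 -> inv=[17 9 3]
Step 6: demand=5,sold=3 ship[1->2]=3 ship[0->1]=3 prod=5 -> inv=[19 9 3]

19 9 3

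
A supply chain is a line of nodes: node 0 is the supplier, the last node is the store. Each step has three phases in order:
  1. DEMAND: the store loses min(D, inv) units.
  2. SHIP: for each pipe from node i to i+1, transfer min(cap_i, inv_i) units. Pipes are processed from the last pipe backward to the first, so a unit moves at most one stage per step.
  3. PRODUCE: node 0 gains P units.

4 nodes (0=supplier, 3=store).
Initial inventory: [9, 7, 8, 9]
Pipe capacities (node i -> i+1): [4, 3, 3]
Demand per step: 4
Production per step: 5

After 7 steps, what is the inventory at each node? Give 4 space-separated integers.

Step 1: demand=4,sold=4 ship[2->3]=3 ship[1->2]=3 ship[0->1]=4 prod=5 -> inv=[10 8 8 8]
Step 2: demand=4,sold=4 ship[2->3]=3 ship[1->2]=3 ship[0->1]=4 prod=5 -> inv=[11 9 8 7]
Step 3: demand=4,sold=4 ship[2->3]=3 ship[1->2]=3 ship[0->1]=4 prod=5 -> inv=[12 10 8 6]
Step 4: demand=4,sold=4 ship[2->3]=3 ship[1->2]=3 ship[0->1]=4 prod=5 -> inv=[13 11 8 5]
Step 5: demand=4,sold=4 ship[2->3]=3 ship[1->2]=3 ship[0->1]=4 prod=5 -> inv=[14 12 8 4]
Step 6: demand=4,sold=4 ship[2->3]=3 ship[1->2]=3 ship[0->1]=4 prod=5 -> inv=[15 13 8 3]
Step 7: demand=4,sold=3 ship[2->3]=3 ship[1->2]=3 ship[0->1]=4 prod=5 -> inv=[16 14 8 3]

16 14 8 3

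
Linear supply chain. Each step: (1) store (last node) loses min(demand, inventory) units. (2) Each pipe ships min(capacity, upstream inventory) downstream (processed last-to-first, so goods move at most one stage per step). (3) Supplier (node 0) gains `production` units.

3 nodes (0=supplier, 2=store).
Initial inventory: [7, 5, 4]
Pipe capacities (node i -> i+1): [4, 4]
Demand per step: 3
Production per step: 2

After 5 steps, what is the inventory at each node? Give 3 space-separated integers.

Step 1: demand=3,sold=3 ship[1->2]=4 ship[0->1]=4 prod=2 -> inv=[5 5 5]
Step 2: demand=3,sold=3 ship[1->2]=4 ship[0->1]=4 prod=2 -> inv=[3 5 6]
Step 3: demand=3,sold=3 ship[1->2]=4 ship[0->1]=3 prod=2 -> inv=[2 4 7]
Step 4: demand=3,sold=3 ship[1->2]=4 ship[0->1]=2 prod=2 -> inv=[2 2 8]
Step 5: demand=3,sold=3 ship[1->2]=2 ship[0->1]=2 prod=2 -> inv=[2 2 7]

2 2 7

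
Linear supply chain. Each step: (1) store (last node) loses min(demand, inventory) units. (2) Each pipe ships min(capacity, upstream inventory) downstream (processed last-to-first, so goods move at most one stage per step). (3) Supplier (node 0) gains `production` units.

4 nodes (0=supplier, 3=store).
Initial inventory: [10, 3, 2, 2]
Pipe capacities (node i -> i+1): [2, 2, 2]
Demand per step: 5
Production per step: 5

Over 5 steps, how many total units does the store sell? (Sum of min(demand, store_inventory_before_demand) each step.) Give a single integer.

Answer: 10

Derivation:
Step 1: sold=2 (running total=2) -> [13 3 2 2]
Step 2: sold=2 (running total=4) -> [16 3 2 2]
Step 3: sold=2 (running total=6) -> [19 3 2 2]
Step 4: sold=2 (running total=8) -> [22 3 2 2]
Step 5: sold=2 (running total=10) -> [25 3 2 2]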